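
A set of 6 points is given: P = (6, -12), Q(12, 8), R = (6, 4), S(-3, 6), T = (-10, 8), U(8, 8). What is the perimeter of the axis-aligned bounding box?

84

Width = max x − min x = 12 − (-10) = 22.
Height = max y − min y = 8 − (-12) = 20.
Perimeter = 2(22 + 20) = 84.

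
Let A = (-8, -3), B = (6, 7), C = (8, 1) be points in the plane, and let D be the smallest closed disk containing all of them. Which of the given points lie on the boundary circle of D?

A, B, C

Side lengths²: AB² = 296, AC² = 272, BC² = 40.
Since AB² = 296 < 272 + 40 = 312, the triangle is acute, so the smallest enclosing circle is the circumcircle.
Circumcentre = (-8/13, 19/13), r² = 12580/169.
The points at distance exactly r from the centre are A, B, C — 3 points.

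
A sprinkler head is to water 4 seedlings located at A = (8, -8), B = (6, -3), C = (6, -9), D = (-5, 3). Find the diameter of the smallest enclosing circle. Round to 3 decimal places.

The farthest pair is A–D with squared distance 290. The circle on this segment as diameter has centre (1.5, -2.5) and r² = 290/4 = 72.5.
Check B: distance² to centre = 20.5 ≤ 72.5, so it lies inside.
All remaining points lie in this disk, and no smaller disk contains both endpoints, so this is the minimum enclosing circle.
Diameter = 2r = 2√(72.5) ≈ 17.029.

17.029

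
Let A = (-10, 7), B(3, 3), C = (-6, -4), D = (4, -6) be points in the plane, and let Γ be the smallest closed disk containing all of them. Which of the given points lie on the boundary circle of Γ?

A, D

By Welzl's lemma the MEC is supported by two points (diametrically opposite) or three points (on a circumcircle).
The farthest pair is A–D with squared distance 365. The circle on this segment as diameter has centre (-3, 0.5) and r² = 365/4 = 91.25.
Check B: distance² to centre = 42.25 ≤ 91.25, so it lies inside.
All remaining points lie in this disk, and no smaller disk contains both endpoints, so this is the minimum enclosing circle.
The points at distance exactly r from the centre are A, D — 2 points.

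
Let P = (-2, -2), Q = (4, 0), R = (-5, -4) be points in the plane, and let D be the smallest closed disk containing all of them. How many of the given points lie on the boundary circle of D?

2

Side lengths²: PQ² = 40, PR² = 13, QR² = 97.
Since QR² = 97 ≥ 40 + 13 = 53, the angle opposite QR is not acute, so the smallest enclosing circle has QR as diameter.
Centre = midpoint of QR = (-0.5, -2), r² = 97/4 = 24.25.
The points at distance exactly r from the centre are Q, R — 2 points.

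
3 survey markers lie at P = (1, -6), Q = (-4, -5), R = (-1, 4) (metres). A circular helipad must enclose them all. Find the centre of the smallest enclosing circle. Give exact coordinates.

Side lengths²: PQ² = 26, PR² = 104, QR² = 90.
Since PR² = 104 < 90 + 26 = 116, the triangle is acute, so the smallest enclosing circle is the circumcircle.
Circumcentre = (-0.625, -1.125), r² = 26.40625.
Centre = (-0.625, -1.125).

(-0.625, -1.125)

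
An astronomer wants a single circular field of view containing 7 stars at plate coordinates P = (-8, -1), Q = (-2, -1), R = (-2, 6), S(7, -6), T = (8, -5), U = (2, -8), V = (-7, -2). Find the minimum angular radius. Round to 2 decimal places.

8.31

The minimum enclosing circle of a finite set is fixed by two of the points (as a diameter) or three (as a circumcircle).
The minimum enclosing circle is determined by three boundary points: P, R, T.
Their circumcentre is (0.25, -2) with r² = 69.0625.
The farthest remaining point S is at distance² 61.5625 ≤ 69.0625.
r = √(69.0625) ≈ 8.31.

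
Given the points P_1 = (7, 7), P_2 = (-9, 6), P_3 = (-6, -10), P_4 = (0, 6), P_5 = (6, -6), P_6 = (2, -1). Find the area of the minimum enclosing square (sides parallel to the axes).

289

The bounding box has width 16 and height 17.
An axis-aligned square enclosing the set must have side ≥ max(width, height).
So the minimum side is max(16, 17) = 17.
Area = 17² = 289.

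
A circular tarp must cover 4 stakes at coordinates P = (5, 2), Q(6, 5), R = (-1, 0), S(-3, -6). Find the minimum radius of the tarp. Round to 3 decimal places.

7.106

By Welzl's lemma the MEC is supported by two points (diametrically opposite) or three points (on a circumcircle).
The farthest pair is Q–S with squared distance 202. The circle on this segment as diameter has centre (1.5, -0.5) and r² = 202/4 = 50.5.
Check P: distance² to centre = 18.5 ≤ 50.5, so it lies inside.
All remaining points lie in this disk, and no smaller disk contains both endpoints, so this is the minimum enclosing circle.
r = √(50.5) ≈ 7.106.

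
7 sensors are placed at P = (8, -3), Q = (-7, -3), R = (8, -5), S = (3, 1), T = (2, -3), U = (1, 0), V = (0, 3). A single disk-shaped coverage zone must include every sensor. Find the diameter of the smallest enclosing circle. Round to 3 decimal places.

The minimum enclosing circle of a finite set is fixed by two of the points (as a diameter) or three (as a circumcircle).
The farthest pair is Q–R with squared distance 229. The circle on this segment as diameter has centre (0.5, -4) and r² = 229/4 = 57.25.
Check P: distance² to centre = 57.25 ≤ 57.25, so it lies inside.
All remaining points lie in this disk, and no smaller disk contains both endpoints, so this is the minimum enclosing circle.
Diameter = 2r = 2√(57.25) ≈ 15.133.

15.133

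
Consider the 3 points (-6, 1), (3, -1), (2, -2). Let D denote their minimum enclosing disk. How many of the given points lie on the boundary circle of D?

2

Call the three points A, B, C in the order given.
Side lengths²: AB² = 85, AC² = 73, BC² = 2.
Since AB² = 85 ≥ 73 + 2 = 75, the angle opposite AB is not acute, so the smallest enclosing circle has AB as diameter.
Centre = midpoint of AB = (-1.5, 0), r² = 85/4 = 21.25.
The points at distance exactly r from the centre are (-6, 1), (3, -1) — 2 points.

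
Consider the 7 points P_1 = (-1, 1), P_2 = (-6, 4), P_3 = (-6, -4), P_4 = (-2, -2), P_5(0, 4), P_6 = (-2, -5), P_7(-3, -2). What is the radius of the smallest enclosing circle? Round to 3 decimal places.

A smallest enclosing disk is always determined by at most three of the input points on its boundary.
The minimum enclosing circle is determined by three boundary points: P_2, P_5, P_6.
Their circumcentre is (-3, -1/18) with r² = 8245/324.
The farthest remaining point P_3 is at distance² 7957/324 ≤ 8245/324.
r = √(8245/324) ≈ 5.045.

5.045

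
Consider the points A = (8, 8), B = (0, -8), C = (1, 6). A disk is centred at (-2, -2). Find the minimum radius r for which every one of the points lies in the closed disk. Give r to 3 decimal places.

The required radius is the distance from (-2, -2) to the farthest point.
Squared distances: 200, 40, 73.
Maximum is 200, attained at A.
r = √200 ≈ 14.142.

14.142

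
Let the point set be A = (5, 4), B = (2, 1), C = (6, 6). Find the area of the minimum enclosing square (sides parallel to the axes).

25

The bounding box has width 4 and height 5.
An axis-aligned square enclosing the set must have side ≥ max(width, height).
So the minimum side is max(4, 5) = 5.
Area = 5² = 25.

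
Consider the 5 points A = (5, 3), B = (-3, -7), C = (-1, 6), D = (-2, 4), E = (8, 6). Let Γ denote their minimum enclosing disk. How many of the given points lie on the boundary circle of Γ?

2

A smallest enclosing disk is always determined by at most three of the input points on its boundary.
The farthest pair is B–E with squared distance 290. The circle on this segment as diameter has centre (2.5, -0.5) and r² = 290/4 = 72.5.
Check A: distance² to centre = 18.5 ≤ 72.5, so it lies inside.
All remaining points lie in this disk, and no smaller disk contains both endpoints, so this is the minimum enclosing circle.
The points at distance exactly r from the centre are B, E — 2 points.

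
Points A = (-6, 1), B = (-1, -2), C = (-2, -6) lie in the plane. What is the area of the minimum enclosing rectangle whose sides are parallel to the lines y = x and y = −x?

27.5

In coordinates u = x + y, v = x − y the rectangle is axis-aligned; the map (x,y)→(u,v) scales areas by 2.
u-values: -5, -3, -8; range = -3 − (-8) = 5.
v-values: -7, 1, 4; range = 4 − (-7) = 11.
Area = (5 × 11) / 2 = 27.5.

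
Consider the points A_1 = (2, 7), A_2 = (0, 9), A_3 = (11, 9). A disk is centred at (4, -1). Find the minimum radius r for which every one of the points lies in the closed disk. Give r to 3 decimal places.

The required radius is the distance from (4, -1) to the farthest point.
Squared distances: 68, 116, 149.
Maximum is 149, attained at A_3.
r = √149 ≈ 12.207.

12.207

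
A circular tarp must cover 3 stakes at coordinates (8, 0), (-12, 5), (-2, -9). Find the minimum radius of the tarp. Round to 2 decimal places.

10.37

Call the three points A, B, C in the order given.
Side lengths²: AB² = 425, AC² = 181, BC² = 296.
Since AB² = 425 < 296 + 181 = 477, the triangle is acute, so the smallest enclosing circle is the circumcircle.
Circumcentre = (-105/46, 63/46), r² = 113849/1058.
r = √(113849/1058) ≈ 10.37.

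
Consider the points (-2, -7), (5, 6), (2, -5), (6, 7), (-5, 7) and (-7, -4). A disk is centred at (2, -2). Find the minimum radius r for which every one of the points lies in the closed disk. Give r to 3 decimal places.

11.402

The required radius is the distance from (2, -2) to the farthest point.
Squared distances: 41, 73, 9, 97, 130, 85.
Maximum is 130, attained at (-5, 7).
r = √130 ≈ 11.402.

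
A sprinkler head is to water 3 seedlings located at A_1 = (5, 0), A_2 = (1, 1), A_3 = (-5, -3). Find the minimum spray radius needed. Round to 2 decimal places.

5.22

Side lengths²: A_1A_2² = 17, A_1A_3² = 109, A_2A_3² = 52.
Since A_1A_3² = 109 ≥ 52 + 17 = 69, the angle opposite A_1A_3 is not acute, so the smallest enclosing circle has A_1A_3 as diameter.
Centre = midpoint of A_1A_3 = (0, -1.5), r² = 109/4 = 27.25.
r = √(27.25) ≈ 5.22.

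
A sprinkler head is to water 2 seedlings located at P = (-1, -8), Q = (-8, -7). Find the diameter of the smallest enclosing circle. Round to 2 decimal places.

7.07

The smallest circle enclosing two points has them as diameter endpoints.
Centre = midpoint = (-4.5, -7.5); r² = |PQ|²/4 = 50/4 = 12.5.
Diameter = 2r = 2√(12.5) ≈ 7.07.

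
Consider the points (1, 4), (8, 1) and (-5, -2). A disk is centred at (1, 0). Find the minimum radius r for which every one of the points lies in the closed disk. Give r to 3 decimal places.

7.071

The required radius is the distance from (1, 0) to the farthest point.
Squared distances: 16, 50, 40.
Maximum is 50, attained at (8, 1).
r = √50 ≈ 7.071.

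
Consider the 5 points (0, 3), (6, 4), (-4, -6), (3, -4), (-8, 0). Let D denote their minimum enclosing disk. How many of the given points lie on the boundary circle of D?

The minimum enclosing circle of a finite set is fixed by two of the points (as a diameter) or three (as a circumcircle).
The minimum enclosing circle is determined by three boundary points: (6, 4), (-4, -6), (-8, 0).
Their circumcentre is (-0.6, 0.6) with r² = 55.12.
The farthest remaining point (3, -4) is at distance² 34.12 ≤ 55.12.
The points at distance exactly r from the centre are (6, 4), (-4, -6), (-8, 0) — 3 points.

3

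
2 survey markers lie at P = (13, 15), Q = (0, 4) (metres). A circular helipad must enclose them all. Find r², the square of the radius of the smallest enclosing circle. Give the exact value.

72.5

The smallest circle enclosing two points has them as diameter endpoints.
Centre = midpoint = (6.5, 9.5); r² = |PQ|²/4 = 290/4 = 72.5.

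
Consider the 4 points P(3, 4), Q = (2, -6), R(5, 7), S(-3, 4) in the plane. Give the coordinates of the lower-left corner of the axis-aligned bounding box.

(-3, -6)

x-range [-3, 5], y-range [-6, 7].
The lower-left corner is (-3, -6).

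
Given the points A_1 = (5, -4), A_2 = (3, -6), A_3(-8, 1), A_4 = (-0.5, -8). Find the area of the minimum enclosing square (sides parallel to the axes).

The bounding box has width 13 and height 9.
An axis-aligned square enclosing the set must have side ≥ max(width, height).
So the minimum side is max(13, 9) = 13.
Area = 13² = 169.

169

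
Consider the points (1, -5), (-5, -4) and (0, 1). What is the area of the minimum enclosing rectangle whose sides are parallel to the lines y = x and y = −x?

35

In coordinates u = x + y, v = x − y the rectangle is axis-aligned; the map (x,y)→(u,v) scales areas by 2.
u-values: -4, -9, 1; range = 1 − (-9) = 10.
v-values: 6, -1, -1; range = 6 − (-1) = 7.
Area = (10 × 7) / 2 = 35.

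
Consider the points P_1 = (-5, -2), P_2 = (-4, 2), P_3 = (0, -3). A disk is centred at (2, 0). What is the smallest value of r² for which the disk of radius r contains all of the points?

53

The required radius is the distance from (2, 0) to the farthest point.
Squared distances: 53, 40, 13.
Maximum is 53, attained at P_1.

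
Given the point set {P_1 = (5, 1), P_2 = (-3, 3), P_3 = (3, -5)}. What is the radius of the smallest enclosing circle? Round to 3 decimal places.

Side lengths²: P_1P_2² = 68, P_1P_3² = 40, P_2P_3² = 100.
Since P_2P_3² = 100 < 68 + 40 = 108, the triangle is acute, so the smallest enclosing circle is the circumcircle.
Circumcentre = (4/13, -10/13), r² = 4250/169.
r = √(4250/169) ≈ 5.015.

5.015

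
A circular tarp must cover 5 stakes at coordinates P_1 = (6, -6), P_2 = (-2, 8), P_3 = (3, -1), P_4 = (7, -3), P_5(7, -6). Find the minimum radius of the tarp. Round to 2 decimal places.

The farthest pair is P_2–P_5 with squared distance 277. The circle on this segment as diameter has centre (2.5, 1) and r² = 277/4 = 69.25.
Check P_1: distance² to centre = 61.25 ≤ 69.25, so it lies inside.
All remaining points lie in this disk, and no smaller disk contains both endpoints, so this is the minimum enclosing circle.
r = √(69.25) ≈ 8.32.

8.32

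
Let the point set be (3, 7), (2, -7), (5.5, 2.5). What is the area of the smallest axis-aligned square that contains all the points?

The bounding box has width 3.5 and height 14.
An axis-aligned square enclosing the set must have side ≥ max(width, height).
So the minimum side is max(3.5, 14) = 14.
Area = 14² = 196.

196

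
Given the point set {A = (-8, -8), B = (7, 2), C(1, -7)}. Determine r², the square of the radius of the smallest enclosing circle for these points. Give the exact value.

Side lengths²: AB² = 325, AC² = 82, BC² = 117.
Since AB² = 325 ≥ 117 + 82 = 199, the angle opposite AB is not acute, so the smallest enclosing circle has AB as diameter.
Centre = midpoint of AB = (-0.5, -3), r² = 325/4 = 81.25.

81.25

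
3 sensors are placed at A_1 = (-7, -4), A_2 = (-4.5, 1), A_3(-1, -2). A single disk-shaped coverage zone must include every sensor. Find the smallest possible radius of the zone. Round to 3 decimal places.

Side lengths²: A_1A_2² = 31.25, A_1A_3² = 40, A_2A_3² = 21.25.
Since A_1A_3² = 40 < 31.25 + 21.25 = 52.5, the triangle is acute, so the smallest enclosing circle is the circumcircle.
Circumcentre = (-4.25, -2.25), r² = 10.625.
r = √(10.625) ≈ 3.260.

3.260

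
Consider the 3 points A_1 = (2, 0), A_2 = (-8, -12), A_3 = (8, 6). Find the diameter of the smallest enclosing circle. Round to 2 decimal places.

24.08

Side lengths²: A_1A_2² = 244, A_1A_3² = 72, A_2A_3² = 580.
Since A_2A_3² = 580 ≥ 244 + 72 = 316, the angle opposite A_2A_3 is not acute, so the smallest enclosing circle has A_2A_3 as diameter.
Centre = midpoint of A_2A_3 = (0, -3), r² = 580/4 = 145.
Diameter = 2r = 2√145 ≈ 24.08.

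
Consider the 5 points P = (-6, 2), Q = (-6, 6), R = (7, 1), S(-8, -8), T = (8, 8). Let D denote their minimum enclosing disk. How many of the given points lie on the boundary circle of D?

2

By Welzl's lemma the MEC is supported by two points (diametrically opposite) or three points (on a circumcircle).
The farthest pair is S–T with squared distance 512. The circle on this segment as diameter has centre (0, 0) and r² = 512/4 = 128.
Check P: distance² to centre = 40 ≤ 128, so it lies inside.
All remaining points lie in this disk, and no smaller disk contains both endpoints, so this is the minimum enclosing circle.
The points at distance exactly r from the centre are S, T — 2 points.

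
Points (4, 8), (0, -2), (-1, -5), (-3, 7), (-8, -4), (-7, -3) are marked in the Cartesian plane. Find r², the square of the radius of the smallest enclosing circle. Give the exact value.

72

The farthest pair is (4, 8)–(-8, -4) with squared distance 288. The circle on this segment as diameter has centre (-2, 2) and r² = 288/4 = 72.
Check (0, -2): distance² to centre = 20 ≤ 72, so it lies inside.
All remaining points lie in this disk, and no smaller disk contains both endpoints, so this is the minimum enclosing circle.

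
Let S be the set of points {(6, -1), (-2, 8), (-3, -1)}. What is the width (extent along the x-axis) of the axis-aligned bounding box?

max x = 6, min x = -3, so width = 9.

9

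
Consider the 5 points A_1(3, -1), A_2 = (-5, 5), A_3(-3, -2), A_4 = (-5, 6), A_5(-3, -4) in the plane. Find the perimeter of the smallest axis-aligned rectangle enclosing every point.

36

Width = max x − min x = 3 − (-5) = 8.
Height = max y − min y = 6 − (-4) = 10.
Perimeter = 2(8 + 10) = 36.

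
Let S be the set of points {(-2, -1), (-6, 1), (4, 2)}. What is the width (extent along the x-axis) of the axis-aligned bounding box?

10

max x = 4, min x = -6, so width = 10.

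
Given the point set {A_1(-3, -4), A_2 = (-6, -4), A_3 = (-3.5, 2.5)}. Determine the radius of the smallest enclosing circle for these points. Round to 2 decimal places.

3.49

Side lengths²: A_1A_2² = 9, A_1A_3² = 42.5, A_2A_3² = 48.5.
Since A_2A_3² = 48.5 < 42.5 + 9 = 51.5, the triangle is acute, so the smallest enclosing circle is the circumcircle.
Circumcentre = (-4.5, -11/13), r² = 8245/676.
r = √(8245/676) ≈ 3.49.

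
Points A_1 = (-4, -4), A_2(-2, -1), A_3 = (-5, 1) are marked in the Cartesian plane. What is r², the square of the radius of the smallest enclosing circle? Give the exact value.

Side lengths²: A_1A_2² = 13, A_1A_3² = 26, A_2A_3² = 13.
Since A_1A_3² = 26 ≥ 13 + 13 = 26, the angle opposite A_1A_3 is not acute, so the smallest enclosing circle has A_1A_3 as diameter.
Centre = midpoint of A_1A_3 = (-4.5, -1.5), r² = 26/4 = 6.5.

6.5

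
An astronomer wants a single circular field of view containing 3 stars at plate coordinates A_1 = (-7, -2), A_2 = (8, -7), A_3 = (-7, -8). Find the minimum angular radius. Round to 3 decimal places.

Side lengths²: A_1A_2² = 250, A_1A_3² = 36, A_2A_3² = 226.
Since A_1A_2² = 250 < 226 + 36 = 262, the triangle is acute, so the smallest enclosing circle is the circumcircle.
Circumcentre = (1/3, -5), r² = 565/9.
r = √(565/9) ≈ 7.923.

7.923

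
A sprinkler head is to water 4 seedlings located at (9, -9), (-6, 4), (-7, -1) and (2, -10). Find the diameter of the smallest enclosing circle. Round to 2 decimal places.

The minimum enclosing circle of a finite set is fixed by two of the points (as a diameter) or three (as a circumcircle).
The farthest pair is (9, -9)–(-6, 4) with squared distance 394. The circle on this segment as diameter has centre (1.5, -2.5) and r² = 394/4 = 98.5.
Check (-7, -1): distance² to centre = 74.5 ≤ 98.5, so it lies inside.
All remaining points lie in this disk, and no smaller disk contains both endpoints, so this is the minimum enclosing circle.
Diameter = 2r = 2√(98.5) ≈ 19.85.

19.85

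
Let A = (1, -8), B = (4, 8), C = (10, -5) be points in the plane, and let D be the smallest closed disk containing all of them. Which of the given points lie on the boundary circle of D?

Side lengths²: AB² = 265, AC² = 90, BC² = 205.
Since AB² = 265 < 205 + 90 = 295, the triangle is acute, so the smallest enclosing circle is the circumcircle.
Circumcentre = (61/18, -1/6), r² = 10865/162.
The points at distance exactly r from the centre are A, B, C — 3 points.

A, B, C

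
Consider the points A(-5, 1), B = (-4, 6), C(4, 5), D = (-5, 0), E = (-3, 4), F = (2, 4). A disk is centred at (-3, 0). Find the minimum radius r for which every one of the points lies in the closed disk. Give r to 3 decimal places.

The required radius is the distance from (-3, 0) to the farthest point.
Squared distances: 5, 37, 74, 4, 16, 41.
Maximum is 74, attained at C.
r = √74 ≈ 8.602.

8.602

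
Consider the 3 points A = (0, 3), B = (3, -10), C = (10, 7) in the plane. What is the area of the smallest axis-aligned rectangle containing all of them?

170

x ranges over [0, 10], width 10.
y ranges over [-10, 7], height 17.
Area = 10 × 17 = 170.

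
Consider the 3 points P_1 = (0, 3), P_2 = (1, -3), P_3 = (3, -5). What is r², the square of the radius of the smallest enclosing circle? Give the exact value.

Side lengths²: P_1P_2² = 37, P_1P_3² = 73, P_2P_3² = 8.
Since P_1P_3² = 73 ≥ 37 + 8 = 45, the angle opposite P_1P_3 is not acute, so the smallest enclosing circle has P_1P_3 as diameter.
Centre = midpoint of P_1P_3 = (1.5, -1), r² = 73/4 = 18.25.

18.25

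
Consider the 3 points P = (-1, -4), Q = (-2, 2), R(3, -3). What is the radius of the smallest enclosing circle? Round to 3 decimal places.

3.547

Side lengths²: PQ² = 37, PR² = 17, QR² = 50.
Since QR² = 50 < 37 + 17 = 54, the triangle is acute, so the smallest enclosing circle is the circumcircle.
Circumcentre = (0.3, -0.7), r² = 12.58.
r = √(12.58) ≈ 3.547.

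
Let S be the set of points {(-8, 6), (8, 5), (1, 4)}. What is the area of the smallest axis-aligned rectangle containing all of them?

32

x ranges over [-8, 8], width 16.
y ranges over [4, 6], height 2.
Area = 16 × 2 = 32.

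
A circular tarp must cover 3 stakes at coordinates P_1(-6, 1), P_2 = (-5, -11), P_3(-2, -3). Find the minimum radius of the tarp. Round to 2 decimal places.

6.02

Side lengths²: P_1P_2² = 145, P_1P_3² = 32, P_2P_3² = 73.
Since P_1P_2² = 145 ≥ 73 + 32 = 105, the angle opposite P_1P_2 is not acute, so the smallest enclosing circle has P_1P_2 as diameter.
Centre = midpoint of P_1P_2 = (-5.5, -5), r² = 145/4 = 36.25.
r = √(36.25) ≈ 6.02.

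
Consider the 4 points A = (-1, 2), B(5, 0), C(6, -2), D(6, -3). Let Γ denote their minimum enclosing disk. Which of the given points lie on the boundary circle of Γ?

The farthest pair is A–D with squared distance 74. The circle on this segment as diameter has centre (2.5, -0.5) and r² = 74/4 = 18.5.
Check B: distance² to centre = 6.5 ≤ 18.5, so it lies inside.
All remaining points lie in this disk, and no smaller disk contains both endpoints, so this is the minimum enclosing circle.
The points at distance exactly r from the centre are A, D — 2 points.

A, D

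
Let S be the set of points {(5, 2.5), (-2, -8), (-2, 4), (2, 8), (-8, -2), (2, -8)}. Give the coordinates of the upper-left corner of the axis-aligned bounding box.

(-8, 8)

x-range [-8, 5], y-range [-8, 8].
The upper-left corner is (-8, 8).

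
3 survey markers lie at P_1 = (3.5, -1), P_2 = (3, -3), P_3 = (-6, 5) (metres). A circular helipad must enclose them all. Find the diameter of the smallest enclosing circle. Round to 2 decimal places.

Side lengths²: P_1P_2² = 4.25, P_1P_3² = 126.25, P_2P_3² = 145.
Since P_2P_3² = 145 ≥ 126.25 + 4.25 = 130.5, the angle opposite P_2P_3 is not acute, so the smallest enclosing circle has P_2P_3 as diameter.
Centre = midpoint of P_2P_3 = (-1.5, 1), r² = 145/4 = 36.25.
Diameter = 2r = 2√(36.25) ≈ 12.04.

12.04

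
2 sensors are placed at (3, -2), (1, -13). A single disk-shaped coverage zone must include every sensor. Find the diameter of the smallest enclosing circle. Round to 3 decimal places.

The smallest circle enclosing two points has them as diameter endpoints.
Centre = midpoint = (2, -7.5); r² = |(3, -2)−(1, -13)|²/4 = 125/4 = 31.25.
Diameter = 2r = 2√(31.25) ≈ 11.180.

11.180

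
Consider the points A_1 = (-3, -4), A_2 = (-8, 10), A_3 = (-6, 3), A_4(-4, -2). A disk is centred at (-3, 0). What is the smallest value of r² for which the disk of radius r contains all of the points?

The required radius is the distance from (-3, 0) to the farthest point.
Squared distances: 16, 125, 18, 5.
Maximum is 125, attained at A_2.

125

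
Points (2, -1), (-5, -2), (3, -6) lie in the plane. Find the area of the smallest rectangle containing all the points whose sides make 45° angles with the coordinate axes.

In coordinates u = x + y, v = x − y the rectangle is axis-aligned; the map (x,y)→(u,v) scales areas by 2.
u-values: 1, -7, -3; range = 1 − (-7) = 8.
v-values: 3, -3, 9; range = 9 − (-3) = 12.
Area = (8 × 12) / 2 = 48.

48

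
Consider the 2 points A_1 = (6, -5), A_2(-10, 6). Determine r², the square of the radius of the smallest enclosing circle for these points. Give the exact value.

The smallest circle enclosing two points has them as diameter endpoints.
Centre = midpoint = (-2, 0.5); r² = |A_1A_2|²/4 = 377/4 = 94.25.

94.25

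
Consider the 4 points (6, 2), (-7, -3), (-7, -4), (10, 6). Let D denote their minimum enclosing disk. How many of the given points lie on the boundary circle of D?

2

The farthest pair is (-7, -4)–(10, 6) with squared distance 389. The circle on this segment as diameter has centre (1.5, 1) and r² = 389/4 = 97.25.
Check (6, 2): distance² to centre = 21.25 ≤ 97.25, so it lies inside.
All remaining points lie in this disk, and no smaller disk contains both endpoints, so this is the minimum enclosing circle.
The points at distance exactly r from the centre are (-7, -4), (10, 6) — 2 points.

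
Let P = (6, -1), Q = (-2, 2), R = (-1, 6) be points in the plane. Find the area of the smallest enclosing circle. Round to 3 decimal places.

Side lengths²: PQ² = 73, PR² = 98, QR² = 17.
Since PR² = 98 ≥ 73 + 17 = 90, the angle opposite PR is not acute, so the smallest enclosing circle has PR as diameter.
Centre = midpoint of PR = (2.5, 2.5), r² = 98/4 = 24.5.
Area = π·r² = π·24.5 ≈ 76.969.

76.969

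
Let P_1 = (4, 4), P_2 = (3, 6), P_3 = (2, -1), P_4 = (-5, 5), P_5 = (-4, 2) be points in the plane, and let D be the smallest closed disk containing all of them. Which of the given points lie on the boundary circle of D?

P_1, P_3, P_4

A smallest enclosing disk is always determined by at most three of the input points on its boundary.
The minimum enclosing circle is determined by three boundary points: P_1, P_3, P_4.
Their circumcentre is (-63/94, 279/94) with r² = 101065/4418.
The farthest remaining point P_2 is at distance² 100125/4418 ≤ 101065/4418.
The points at distance exactly r from the centre are P_1, P_3, P_4 — 3 points.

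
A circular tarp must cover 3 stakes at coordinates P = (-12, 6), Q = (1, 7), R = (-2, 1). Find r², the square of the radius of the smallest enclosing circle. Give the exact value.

Side lengths²: PQ² = 170, PR² = 125, QR² = 45.
Since PQ² = 170 ≥ 125 + 45 = 170, the angle opposite PQ is not acute, so the smallest enclosing circle has PQ as diameter.
Centre = midpoint of PQ = (-5.5, 6.5), r² = 170/4 = 42.5.

42.5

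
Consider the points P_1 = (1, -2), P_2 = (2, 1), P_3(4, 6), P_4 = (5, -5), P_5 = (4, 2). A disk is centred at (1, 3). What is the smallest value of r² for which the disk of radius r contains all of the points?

80

The required radius is the distance from (1, 3) to the farthest point.
Squared distances: 25, 5, 18, 80, 10.
Maximum is 80, attained at P_4.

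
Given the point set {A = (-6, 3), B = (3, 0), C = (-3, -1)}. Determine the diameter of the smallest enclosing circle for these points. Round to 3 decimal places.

Side lengths²: AB² = 90, AC² = 25, BC² = 37.
Since AB² = 90 ≥ 37 + 25 = 62, the angle opposite AB is not acute, so the smallest enclosing circle has AB as diameter.
Centre = midpoint of AB = (-1.5, 1.5), r² = 90/4 = 22.5.
Diameter = 2r = 2√(22.5) ≈ 9.487.

9.487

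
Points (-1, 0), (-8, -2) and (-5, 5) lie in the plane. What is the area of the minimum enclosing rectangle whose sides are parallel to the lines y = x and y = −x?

45

In coordinates u = x + y, v = x − y the rectangle is axis-aligned; the map (x,y)→(u,v) scales areas by 2.
u-values: -1, -10, 0; range = 0 − (-10) = 10.
v-values: -1, -6, -10; range = -1 − (-10) = 9.
Area = (10 × 9) / 2 = 45.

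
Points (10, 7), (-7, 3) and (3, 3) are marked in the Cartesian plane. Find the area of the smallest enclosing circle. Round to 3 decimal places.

Call the three points A, B, C in the order given.
Side lengths²: AB² = 305, AC² = 65, BC² = 100.
Since AB² = 305 ≥ 100 + 65 = 165, the angle opposite AB is not acute, so the smallest enclosing circle has AB as diameter.
Centre = midpoint of AB = (1.5, 5), r² = 305/4 = 76.25.
Area = π·r² = π·76.25 ≈ 239.546.

239.546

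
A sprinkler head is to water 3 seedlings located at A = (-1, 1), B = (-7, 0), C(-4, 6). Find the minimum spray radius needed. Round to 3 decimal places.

3.605

Side lengths²: AB² = 37, AC² = 34, BC² = 45.
Since BC² = 45 < 37 + 34 = 71, the triangle is acute, so the smallest enclosing circle is the circumcircle.
Circumcentre = (-95/22, 53/22), r² = 3145/242.
r = √(3145/242) ≈ 3.605.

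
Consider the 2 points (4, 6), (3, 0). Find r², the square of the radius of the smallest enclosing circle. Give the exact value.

The smallest circle enclosing two points has them as diameter endpoints.
Centre = midpoint = (3.5, 3); r² = |(4, 6)−(3, 0)|²/4 = 37/4 = 9.25.

9.25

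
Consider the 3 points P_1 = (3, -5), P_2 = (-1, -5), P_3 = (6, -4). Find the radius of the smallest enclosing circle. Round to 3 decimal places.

3.536

Side lengths²: P_1P_2² = 16, P_1P_3² = 10, P_2P_3² = 50.
Since P_2P_3² = 50 ≥ 16 + 10 = 26, the angle opposite P_2P_3 is not acute, so the smallest enclosing circle has P_2P_3 as diameter.
Centre = midpoint of P_2P_3 = (2.5, -4.5), r² = 50/4 = 12.5.
r = √(12.5) ≈ 3.536.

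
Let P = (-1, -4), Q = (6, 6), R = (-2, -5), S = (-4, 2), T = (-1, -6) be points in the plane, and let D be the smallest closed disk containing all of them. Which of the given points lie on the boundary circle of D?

Q, T

The farthest pair is Q–T with squared distance 193. The circle on this segment as diameter has centre (2.5, 0) and r² = 193/4 = 48.25.
Check P: distance² to centre = 28.25 ≤ 48.25, so it lies inside.
All remaining points lie in this disk, and no smaller disk contains both endpoints, so this is the minimum enclosing circle.
The points at distance exactly r from the centre are Q, T — 2 points.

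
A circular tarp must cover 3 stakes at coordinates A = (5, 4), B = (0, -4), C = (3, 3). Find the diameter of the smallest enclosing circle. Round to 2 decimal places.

9.43

Side lengths²: AB² = 89, AC² = 5, BC² = 58.
Since AB² = 89 ≥ 58 + 5 = 63, the angle opposite AB is not acute, so the smallest enclosing circle has AB as diameter.
Centre = midpoint of AB = (2.5, 0), r² = 89/4 = 22.25.
Diameter = 2r = 2√(22.25) ≈ 9.43.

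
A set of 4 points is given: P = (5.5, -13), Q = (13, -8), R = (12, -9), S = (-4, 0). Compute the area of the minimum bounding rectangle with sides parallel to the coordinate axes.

221

x ranges over [-4, 13], width 17.
y ranges over [-13, 0], height 13.
Area = 17 × 13 = 221.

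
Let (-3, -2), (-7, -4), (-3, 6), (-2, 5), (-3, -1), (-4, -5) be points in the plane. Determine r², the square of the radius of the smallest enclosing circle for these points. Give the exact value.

8845/289

The minimum enclosing circle is determined by three boundary points: (-7, -4), (-3, 6), (-4, -5).
Their circumcentre is (-65/17, 9/17) with r² = 8845/289.
The farthest remaining point (-2, 5) is at distance² 6737/289 ≤ 8845/289.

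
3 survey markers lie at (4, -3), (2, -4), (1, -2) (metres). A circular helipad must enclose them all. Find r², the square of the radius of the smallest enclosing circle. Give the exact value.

Call the three points A, B, C in the order given.
Side lengths²: AB² = 5, AC² = 10, BC² = 5.
Since AC² = 10 ≥ 5 + 5 = 10, the angle opposite AC is not acute, so the smallest enclosing circle has AC as diameter.
Centre = midpoint of AC = (2.5, -2.5), r² = 10/4 = 2.5.

2.5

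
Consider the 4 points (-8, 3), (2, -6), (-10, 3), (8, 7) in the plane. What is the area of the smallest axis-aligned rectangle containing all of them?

234

x ranges over [-10, 8], width 18.
y ranges over [-6, 7], height 13.
Area = 18 × 13 = 234.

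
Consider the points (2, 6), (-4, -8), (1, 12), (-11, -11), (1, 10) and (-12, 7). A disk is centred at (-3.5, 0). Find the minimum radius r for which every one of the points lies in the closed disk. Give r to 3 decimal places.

13.314

The required radius is the distance from (-3.5, 0) to the farthest point.
Squared distances: 66.25, 64.25, 164.25, 177.25, 120.25, 121.25.
Maximum is 177.25, attained at (-11, -11).
r = √(177.25) ≈ 13.314.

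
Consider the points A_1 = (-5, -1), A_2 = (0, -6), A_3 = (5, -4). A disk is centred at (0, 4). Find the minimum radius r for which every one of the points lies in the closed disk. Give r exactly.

10

The required radius is the distance from (0, 4) to the farthest point.
Squared distances: 50, 100, 89.
Maximum is 100, attained at A_2.
r = √100 = 10.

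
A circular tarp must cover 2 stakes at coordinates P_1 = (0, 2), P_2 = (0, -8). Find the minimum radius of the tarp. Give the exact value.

The smallest circle enclosing two points has them as diameter endpoints.
Centre = midpoint = (0, -3); r² = |P_1P_2|²/4 = 100/4 = 25.
r = √25 = 5.

5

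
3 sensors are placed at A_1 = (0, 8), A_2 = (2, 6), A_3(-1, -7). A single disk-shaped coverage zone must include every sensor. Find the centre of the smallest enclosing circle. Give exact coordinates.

Side lengths²: A_1A_2² = 8, A_1A_3² = 226, A_2A_3² = 178.
Since A_1A_3² = 226 ≥ 178 + 8 = 186, the angle opposite A_1A_3 is not acute, so the smallest enclosing circle has A_1A_3 as diameter.
Centre = midpoint of A_1A_3 = (-0.5, 0.5), r² = 226/4 = 56.5.
Centre = (-0.5, 0.5).

(-0.5, 0.5)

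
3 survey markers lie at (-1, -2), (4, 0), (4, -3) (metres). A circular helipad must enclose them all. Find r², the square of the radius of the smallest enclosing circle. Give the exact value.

Call the three points A, B, C in the order given.
Side lengths²: AB² = 29, AC² = 26, BC² = 9.
Since AB² = 29 < 26 + 9 = 35, the triangle is acute, so the smallest enclosing circle is the circumcircle.
Circumcentre = (1.7, -1.5), r² = 7.54.

7.54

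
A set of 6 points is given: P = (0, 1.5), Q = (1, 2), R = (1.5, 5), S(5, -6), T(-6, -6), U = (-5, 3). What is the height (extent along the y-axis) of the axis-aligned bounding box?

max y = 5, min y = -6, so height = 11.

11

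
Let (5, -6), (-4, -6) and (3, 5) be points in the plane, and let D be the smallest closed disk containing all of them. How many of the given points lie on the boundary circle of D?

Call the three points A, B, C in the order given.
Side lengths²: AB² = 81, AC² = 125, BC² = 170.
Since BC² = 170 < 125 + 81 = 206, the triangle is acute, so the smallest enclosing circle is the circumcircle.
Circumcentre = (0.5, -25/22), r² = 10625/242.
The points at distance exactly r from the centre are (5, -6), (-4, -6), (3, 5) — 3 points.

3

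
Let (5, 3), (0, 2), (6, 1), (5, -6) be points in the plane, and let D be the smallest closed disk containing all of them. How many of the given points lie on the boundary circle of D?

The minimum enclosing circle is determined by three boundary points: (5, 3), (0, 2), (5, -6).
Their circumcentre is (3.3, -1.5) with r² = 23.14.
The farthest remaining point (6, 1) is at distance² 13.54 ≤ 23.14.
The points at distance exactly r from the centre are (5, 3), (0, 2), (5, -6) — 3 points.

3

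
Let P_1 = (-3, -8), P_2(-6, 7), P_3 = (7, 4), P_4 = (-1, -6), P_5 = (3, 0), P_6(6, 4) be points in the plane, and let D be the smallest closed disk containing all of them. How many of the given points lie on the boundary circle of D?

3

The minimum enclosing circle of a finite set is fixed by two of the points (as a diameter) or three (as a circumcircle).
The minimum enclosing circle is determined by three boundary points: P_1, P_2, P_3.
Their circumcentre is (-22/31, 8/31) with r² = 70577/961.
The farthest remaining point P_6 is at distance² 56720/961 ≤ 70577/961.
The points at distance exactly r from the centre are P_1, P_2, P_3 — 3 points.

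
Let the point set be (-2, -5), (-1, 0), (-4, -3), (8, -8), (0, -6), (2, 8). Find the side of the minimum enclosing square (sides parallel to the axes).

16

The bounding box has width 12 and height 16.
An axis-aligned square enclosing the set must have side ≥ max(width, height).
So the minimum side is max(12, 16) = 16.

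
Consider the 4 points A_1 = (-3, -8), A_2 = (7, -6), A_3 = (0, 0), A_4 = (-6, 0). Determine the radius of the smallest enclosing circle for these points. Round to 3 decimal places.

7.159

The farthest pair is A_2–A_4 with squared distance 205. The circle on this segment as diameter has centre (0.5, -3) and r² = 205/4 = 51.25.
Check A_1: distance² to centre = 37.25 ≤ 51.25, so it lies inside.
All remaining points lie in this disk, and no smaller disk contains both endpoints, so this is the minimum enclosing circle.
r = √(51.25) ≈ 7.159.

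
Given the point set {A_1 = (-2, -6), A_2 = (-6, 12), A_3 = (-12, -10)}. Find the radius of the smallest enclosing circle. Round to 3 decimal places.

11.402

Side lengths²: A_1A_2² = 340, A_1A_3² = 116, A_2A_3² = 520.
Since A_2A_3² = 520 ≥ 340 + 116 = 456, the angle opposite A_2A_3 is not acute, so the smallest enclosing circle has A_2A_3 as diameter.
Centre = midpoint of A_2A_3 = (-9, 1), r² = 520/4 = 130.
r = √130 ≈ 11.402.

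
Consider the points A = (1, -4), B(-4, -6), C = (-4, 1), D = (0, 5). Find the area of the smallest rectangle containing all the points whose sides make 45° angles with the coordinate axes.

In coordinates u = x + y, v = x − y the rectangle is axis-aligned; the map (x,y)→(u,v) scales areas by 2.
u-values: -3, -10, -3, 5; range = 5 − (-10) = 15.
v-values: 5, 2, -5, -5; range = 5 − (-5) = 10.
Area = (15 × 10) / 2 = 75.

75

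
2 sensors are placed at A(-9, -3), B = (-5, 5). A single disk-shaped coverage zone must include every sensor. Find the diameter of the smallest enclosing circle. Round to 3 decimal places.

The smallest circle enclosing two points has them as diameter endpoints.
Centre = midpoint = (-7, 1); r² = |AB|²/4 = 80/4 = 20.
Diameter = 2r = 2√20 ≈ 8.944.

8.944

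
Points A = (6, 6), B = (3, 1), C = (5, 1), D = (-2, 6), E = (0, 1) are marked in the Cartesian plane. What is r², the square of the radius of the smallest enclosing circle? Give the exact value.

The minimum enclosing circle is determined by three boundary points: A, C, D.
Their circumcentre is (2, 4.2) with r² = 19.24.
The farthest remaining point E is at distance² 14.24 ≤ 19.24.

19.24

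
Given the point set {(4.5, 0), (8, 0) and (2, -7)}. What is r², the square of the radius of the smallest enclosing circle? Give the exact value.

21.25

Call the three points A, B, C in the order given.
Side lengths²: AB² = 12.25, AC² = 55.25, BC² = 85.
Since BC² = 85 ≥ 55.25 + 12.25 = 67.5, the angle opposite BC is not acute, so the smallest enclosing circle has BC as diameter.
Centre = midpoint of BC = (5, -3.5), r² = 85/4 = 21.25.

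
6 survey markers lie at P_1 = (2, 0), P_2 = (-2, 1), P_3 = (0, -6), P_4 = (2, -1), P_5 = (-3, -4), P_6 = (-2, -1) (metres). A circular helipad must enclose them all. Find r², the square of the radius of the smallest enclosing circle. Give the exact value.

By Welzl's lemma the MEC is supported by two points (diametrically opposite) or three points (on a circumcircle).
The minimum enclosing circle is determined by three boundary points: P_1, P_2, P_3.
Their circumcentre is (-19/26, -63/26) with r² = 4505/338.
The farthest remaining point P_4 is at distance² 3205/338 ≤ 4505/338.

4505/338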